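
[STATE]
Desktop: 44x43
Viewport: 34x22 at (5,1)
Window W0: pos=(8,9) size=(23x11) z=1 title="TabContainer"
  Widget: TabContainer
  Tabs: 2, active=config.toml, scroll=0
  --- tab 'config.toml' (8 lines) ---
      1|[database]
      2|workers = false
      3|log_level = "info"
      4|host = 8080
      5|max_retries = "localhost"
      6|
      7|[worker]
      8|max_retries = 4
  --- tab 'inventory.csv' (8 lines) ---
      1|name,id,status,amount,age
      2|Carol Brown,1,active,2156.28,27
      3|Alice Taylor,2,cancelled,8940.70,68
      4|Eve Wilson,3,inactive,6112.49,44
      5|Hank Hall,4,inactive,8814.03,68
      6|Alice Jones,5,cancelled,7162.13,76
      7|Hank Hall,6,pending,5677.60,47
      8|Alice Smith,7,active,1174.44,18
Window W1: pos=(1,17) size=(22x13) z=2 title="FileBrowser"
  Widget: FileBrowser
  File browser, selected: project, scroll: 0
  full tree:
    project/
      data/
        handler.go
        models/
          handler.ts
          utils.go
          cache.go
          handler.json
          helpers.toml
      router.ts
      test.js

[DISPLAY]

                                  
                                  
                                  
                                  
                                  
                                  
                                  
                                  
   ┏━━━━━━━━━━━━━━━━━━━━━┓        
   ┃ TabContainer        ┃        
   ┠─────────────────────┨        
   ┃[config.toml]│ invent┃        
   ┃─────────────────────┃        
   ┃[database]           ┃        
   ┃workers = false      ┃        
   ┃log_level = "info"   ┃        
━━━━━━━━━━━━━━━━━┓       ┃        
leBrowser        ┃"localh┃        
─────────────────┨━━━━━━━┛        
-] project/      ┃                
 [+] data/       ┃                
 router.ts       ┃                


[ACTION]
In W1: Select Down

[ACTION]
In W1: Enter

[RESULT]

                                  
                                  
                                  
                                  
                                  
                                  
                                  
                                  
   ┏━━━━━━━━━━━━━━━━━━━━━┓        
   ┃ TabContainer        ┃        
   ┠─────────────────────┨        
   ┃[config.toml]│ invent┃        
   ┃─────────────────────┃        
   ┃[database]           ┃        
   ┃workers = false      ┃        
   ┃log_level = "info"   ┃        
━━━━━━━━━━━━━━━━━┓       ┃        
leBrowser        ┃"localh┃        
─────────────────┨━━━━━━━┛        
-] project/      ┃                
 [-] data/       ┃                
   handler.go    ┃                


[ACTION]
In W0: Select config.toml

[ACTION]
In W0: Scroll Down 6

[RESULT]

                                  
                                  
                                  
                                  
                                  
                                  
                                  
                                  
   ┏━━━━━━━━━━━━━━━━━━━━━┓        
   ┃ TabContainer        ┃        
   ┠─────────────────────┨        
   ┃[config.toml]│ invent┃        
   ┃─────────────────────┃        
   ┃[worker]             ┃        
   ┃max_retries = 4      ┃        
   ┃                     ┃        
━━━━━━━━━━━━━━━━━┓       ┃        
leBrowser        ┃       ┃        
─────────────────┨━━━━━━━┛        
-] project/      ┃                
 [-] data/       ┃                
   handler.go    ┃                


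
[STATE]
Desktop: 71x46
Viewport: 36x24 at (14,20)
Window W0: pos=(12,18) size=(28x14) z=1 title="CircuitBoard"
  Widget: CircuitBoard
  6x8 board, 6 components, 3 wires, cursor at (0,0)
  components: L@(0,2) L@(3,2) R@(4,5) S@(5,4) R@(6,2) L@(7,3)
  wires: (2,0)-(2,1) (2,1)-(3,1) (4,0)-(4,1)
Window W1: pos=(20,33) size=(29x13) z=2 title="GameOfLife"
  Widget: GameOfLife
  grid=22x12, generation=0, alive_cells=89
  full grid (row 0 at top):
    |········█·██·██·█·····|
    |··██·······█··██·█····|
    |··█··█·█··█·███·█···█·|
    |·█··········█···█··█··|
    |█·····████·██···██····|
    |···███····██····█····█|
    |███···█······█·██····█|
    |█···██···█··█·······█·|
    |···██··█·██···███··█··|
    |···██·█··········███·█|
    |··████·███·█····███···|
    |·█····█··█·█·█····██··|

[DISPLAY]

─────────────────────────┨          
  0 1 2 3 4 5            ┃          
  [.]      L             ┃          
                         ┃          
                         ┃          
                         ┃          
   · ─ ·                 ┃          
       │                 ┃          
       ·   L             ┃          
                         ┃          
   · ─ ·               R ┃          
━━━━━━━━━━━━━━━━━━━━━━━━━┛          
                                    
      ┏━━━━━━━━━━━━━━━━━━━━━━━━━━━┓ 
      ┃ GameOfLife                ┃ 
      ┠───────────────────────────┨ 
      ┃Gen: 0                     ┃ 
      ┃··█··█·█··█·███·█···█·     ┃ 
      ┃·█··········█···█··█··     ┃ 
      ┃█·····████·██···██····     ┃ 
      ┃···███····██····█····█     ┃ 
      ┃███···█······█·██····█     ┃ 
      ┃█···██···█··█·······█·     ┃ 
      ┃···██··█·██···███··█··     ┃ 


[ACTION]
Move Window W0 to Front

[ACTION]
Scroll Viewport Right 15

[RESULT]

──────────┨                         
          ┃                         
          ┃                         
          ┃                         
          ┃                         
          ┃                         
          ┃                         
          ┃                         
          ┃                         
          ┃                         
        R ┃                         
━━━━━━━━━━┛                         
                                    
━━━━━━━━━━━━━━━━━━━┓                
ife                ┃                
───────────────────┨                
                   ┃                
··█·███·█···█·     ┃                
····█···█··█··     ┃                
██·██···██····     ┃                
··██····█····█     ┃                
·····█·██····█     ┃                
·█··█·······█·     ┃                
·██···███··█··     ┃                


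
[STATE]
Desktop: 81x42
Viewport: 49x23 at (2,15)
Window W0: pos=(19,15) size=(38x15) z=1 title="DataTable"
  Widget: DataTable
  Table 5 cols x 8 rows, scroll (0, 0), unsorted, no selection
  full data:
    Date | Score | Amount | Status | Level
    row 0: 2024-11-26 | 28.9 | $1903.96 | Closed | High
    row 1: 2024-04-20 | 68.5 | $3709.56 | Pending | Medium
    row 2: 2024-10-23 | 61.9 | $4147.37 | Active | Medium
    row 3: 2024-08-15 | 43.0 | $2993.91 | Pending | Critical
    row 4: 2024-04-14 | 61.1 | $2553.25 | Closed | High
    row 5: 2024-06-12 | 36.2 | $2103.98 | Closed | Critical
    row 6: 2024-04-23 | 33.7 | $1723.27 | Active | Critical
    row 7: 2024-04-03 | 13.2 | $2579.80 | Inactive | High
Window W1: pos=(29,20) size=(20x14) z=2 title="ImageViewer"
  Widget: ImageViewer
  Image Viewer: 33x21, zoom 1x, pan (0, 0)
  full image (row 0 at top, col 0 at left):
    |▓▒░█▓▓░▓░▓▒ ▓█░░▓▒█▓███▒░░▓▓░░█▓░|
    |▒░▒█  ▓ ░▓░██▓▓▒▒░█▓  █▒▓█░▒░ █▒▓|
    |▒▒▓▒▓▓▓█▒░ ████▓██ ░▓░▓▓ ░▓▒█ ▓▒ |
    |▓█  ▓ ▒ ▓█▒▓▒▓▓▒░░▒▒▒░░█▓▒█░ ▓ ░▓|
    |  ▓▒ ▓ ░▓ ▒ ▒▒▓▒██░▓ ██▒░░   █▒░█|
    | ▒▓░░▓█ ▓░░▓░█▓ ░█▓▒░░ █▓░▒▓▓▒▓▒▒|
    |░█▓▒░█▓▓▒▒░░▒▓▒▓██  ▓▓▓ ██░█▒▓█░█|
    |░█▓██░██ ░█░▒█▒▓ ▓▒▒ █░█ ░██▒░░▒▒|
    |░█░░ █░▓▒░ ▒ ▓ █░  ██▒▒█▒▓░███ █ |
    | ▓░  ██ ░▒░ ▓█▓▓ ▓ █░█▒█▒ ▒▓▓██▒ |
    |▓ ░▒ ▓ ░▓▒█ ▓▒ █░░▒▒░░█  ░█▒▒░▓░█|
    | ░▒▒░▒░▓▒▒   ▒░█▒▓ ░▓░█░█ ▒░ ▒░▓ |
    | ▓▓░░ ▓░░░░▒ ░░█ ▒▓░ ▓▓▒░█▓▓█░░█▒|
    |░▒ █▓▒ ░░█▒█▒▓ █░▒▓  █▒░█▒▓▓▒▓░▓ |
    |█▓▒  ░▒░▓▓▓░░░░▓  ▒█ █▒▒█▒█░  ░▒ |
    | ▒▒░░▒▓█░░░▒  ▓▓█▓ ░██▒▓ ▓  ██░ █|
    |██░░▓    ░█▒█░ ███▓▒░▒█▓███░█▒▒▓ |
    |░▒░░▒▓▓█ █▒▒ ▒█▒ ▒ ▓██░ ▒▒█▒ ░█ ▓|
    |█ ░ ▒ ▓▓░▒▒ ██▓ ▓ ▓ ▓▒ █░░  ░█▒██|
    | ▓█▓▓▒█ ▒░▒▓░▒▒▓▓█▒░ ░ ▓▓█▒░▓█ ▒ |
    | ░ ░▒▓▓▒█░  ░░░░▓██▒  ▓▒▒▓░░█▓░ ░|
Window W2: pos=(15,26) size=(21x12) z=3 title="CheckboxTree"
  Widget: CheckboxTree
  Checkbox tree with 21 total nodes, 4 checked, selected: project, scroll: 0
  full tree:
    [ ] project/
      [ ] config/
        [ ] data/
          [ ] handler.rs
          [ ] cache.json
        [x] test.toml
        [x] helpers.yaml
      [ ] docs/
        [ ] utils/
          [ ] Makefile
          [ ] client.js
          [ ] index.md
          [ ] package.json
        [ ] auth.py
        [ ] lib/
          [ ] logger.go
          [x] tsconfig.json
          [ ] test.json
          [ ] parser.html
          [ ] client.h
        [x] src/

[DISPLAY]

                 ┏━━━━━━━━━━━━━━━━━━━━━━━━━━━━━━━
                 ┃ DataTable                     
                 ┠───────────────────────────────
                 ┃Date      │Score│Amount  │Statu
                 ┃──────────┼─────┼────────┼─────
                 ┃2024-11-2┏━━━━━━━━━━━━━━━━━━┓se
                 ┃2024-04-2┃ ImageViewer      ┃di
                 ┃2024-10-2┠──────────────────┨iv
                 ┃2024-08-1┃▓▒░█▓▓░▓░▓▒ ▓█░░▓▒┃di
                 ┃2024-04-1┃▒░▒█  ▓ ░▓░██▓▓▒▒░┃se
                 ┃2024-06-1┃▒▒▓▒▓▓▓█▒░ ████▓██┃se
             ┏━━━━━━━━━━━━━━━━━━━┓▒ ▓█▒▓▒▓▓▒░░┃iv
             ┃ CheckboxTree      ┃ ░▓ ▒ ▒▒▓▒██┃ct
             ┠───────────────────┨█ ▓░░▓░█▓ ░█┃  
             ┃>[-] project/      ┃▓▓▒▒░░▒▓▒▓██┃━━
             ┃   [-] config/     ┃██ ░█░▒█▒▓ ▓┃  
             ┃     [ ] data/     ┃░▓▒░ ▒ ▓ █░ ┃  
             ┃       [ ] handler.┃█ ░▒░ ▓█▓▓ ▓┃  
             ┃       [ ] cache.js┃━━━━━━━━━━━━┛  
             ┃     [x] test.toml ┃               
             ┃     [x] helpers.ya┃               
             ┃   [-] docs/       ┃               
             ┗━━━━━━━━━━━━━━━━━━━┛               


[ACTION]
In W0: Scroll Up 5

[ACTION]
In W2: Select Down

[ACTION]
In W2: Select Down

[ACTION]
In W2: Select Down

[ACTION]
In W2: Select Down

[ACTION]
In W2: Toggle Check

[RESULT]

                 ┏━━━━━━━━━━━━━━━━━━━━━━━━━━━━━━━
                 ┃ DataTable                     
                 ┠───────────────────────────────
                 ┃Date      │Score│Amount  │Statu
                 ┃──────────┼─────┼────────┼─────
                 ┃2024-11-2┏━━━━━━━━━━━━━━━━━━┓se
                 ┃2024-04-2┃ ImageViewer      ┃di
                 ┃2024-10-2┠──────────────────┨iv
                 ┃2024-08-1┃▓▒░█▓▓░▓░▓▒ ▓█░░▓▒┃di
                 ┃2024-04-1┃▒░▒█  ▓ ░▓░██▓▓▒▒░┃se
                 ┃2024-06-1┃▒▒▓▒▓▓▓█▒░ ████▓██┃se
             ┏━━━━━━━━━━━━━━━━━━━┓▒ ▓█▒▓▒▓▓▒░░┃iv
             ┃ CheckboxTree      ┃ ░▓ ▒ ▒▒▓▒██┃ct
             ┠───────────────────┨█ ▓░░▓░█▓ ░█┃  
             ┃ [-] project/      ┃▓▓▒▒░░▒▓▒▓██┃━━
             ┃   [-] config/     ┃██ ░█░▒█▒▓ ▓┃  
             ┃     [-] data/     ┃░▓▒░ ▒ ▓ █░ ┃  
             ┃       [ ] handler.┃█ ░▒░ ▓█▓▓ ▓┃  
             ┃>      [x] cache.js┃━━━━━━━━━━━━┛  
             ┃     [x] test.toml ┃               
             ┃     [x] helpers.ya┃               
             ┃   [-] docs/       ┃               
             ┗━━━━━━━━━━━━━━━━━━━┛               


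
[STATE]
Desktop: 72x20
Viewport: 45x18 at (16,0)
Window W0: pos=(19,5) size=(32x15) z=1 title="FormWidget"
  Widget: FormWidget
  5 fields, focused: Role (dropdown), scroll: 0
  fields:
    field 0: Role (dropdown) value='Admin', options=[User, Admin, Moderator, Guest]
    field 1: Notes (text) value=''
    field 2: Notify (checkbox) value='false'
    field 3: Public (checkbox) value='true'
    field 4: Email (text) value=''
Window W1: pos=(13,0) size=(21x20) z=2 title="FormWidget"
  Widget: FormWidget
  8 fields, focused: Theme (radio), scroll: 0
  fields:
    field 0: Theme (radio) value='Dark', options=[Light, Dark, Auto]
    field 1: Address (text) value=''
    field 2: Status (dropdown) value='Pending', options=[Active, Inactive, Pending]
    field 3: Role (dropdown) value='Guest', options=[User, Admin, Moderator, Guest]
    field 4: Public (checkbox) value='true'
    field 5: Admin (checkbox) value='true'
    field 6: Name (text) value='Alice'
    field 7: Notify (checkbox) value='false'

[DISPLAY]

━━━━━━━━━━━━━━━━━┓                           
ormWidget        ┃                           
─────────────────┨                           
Theme:      ( ) L┃                           
Address:    [   ]┃                           
Status:     [Pe▼]┃━━━━━━━━━━━━━━━━┓          
Role:       [Gu▼]┃                ┃          
Public:     [x]  ┃────────────────┨          
Admin:      [x]  ┃[Admin        ▼]┃          
Name:       [Ali]┃[              ]┃          
Notify:     [ ]  ┃[ ]             ┃          
                 ┃[x]             ┃          
                 ┃[              ]┃          
                 ┃                ┃          
                 ┃                ┃          
                 ┃                ┃          
                 ┃                ┃          
                 ┃                ┃          


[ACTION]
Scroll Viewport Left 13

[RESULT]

          ┏━━━━━━━━━━━━━━━━━━━┓              
          ┃ FormWidget        ┃              
          ┠───────────────────┨              
          ┃> Theme:      ( ) L┃              
          ┃  Address:    [   ]┃              
          ┃  Status:     [Pe▼]┃━━━━━━━━━━━━━━
          ┃  Role:       [Gu▼]┃              
          ┃  Public:     [x]  ┃──────────────
          ┃  Admin:      [x]  ┃[Admin        
          ┃  Name:       [Ali]┃[             
          ┃  Notify:     [ ]  ┃[ ]           
          ┃                   ┃[x]           
          ┃                   ┃[             
          ┃                   ┃              
          ┃                   ┃              
          ┃                   ┃              
          ┃                   ┃              
          ┃                   ┃              


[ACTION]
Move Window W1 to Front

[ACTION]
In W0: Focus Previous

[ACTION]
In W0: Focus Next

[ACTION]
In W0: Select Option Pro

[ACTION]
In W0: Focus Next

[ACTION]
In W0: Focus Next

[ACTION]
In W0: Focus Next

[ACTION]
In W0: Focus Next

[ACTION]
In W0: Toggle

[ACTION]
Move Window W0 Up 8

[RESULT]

          ┏━━━━━━━━━━━━━━━━━━━┓━━━━━━━━━━━━━━
          ┃ FormWidget        ┃              
          ┠───────────────────┨──────────────
          ┃> Theme:      ( ) L┃[Admin        
          ┃  Address:    [   ]┃[             
          ┃  Status:     [Pe▼]┃[ ]           
          ┃  Role:       [Gu▼]┃[x]           
          ┃  Public:     [x]  ┃[             
          ┃  Admin:      [x]  ┃              
          ┃  Name:       [Ali]┃              
          ┃  Notify:     [ ]  ┃              
          ┃                   ┃              
          ┃                   ┃              
          ┃                   ┃              
          ┃                   ┃━━━━━━━━━━━━━━
          ┃                   ┃              
          ┃                   ┃              
          ┃                   ┃              


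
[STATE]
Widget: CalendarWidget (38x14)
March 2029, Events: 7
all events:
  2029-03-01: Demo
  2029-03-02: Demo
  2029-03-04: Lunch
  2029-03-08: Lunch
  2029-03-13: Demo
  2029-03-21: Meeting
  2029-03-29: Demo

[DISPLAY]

              March 2029              
Mo Tu We Th Fr Sa Su                  
          1*  2*  3  4*               
 5  6  7  8*  9 10 11                 
12 13* 14 15 16 17 18                 
19 20 21* 22 23 24 25                 
26 27 28 29* 30 31                    
                                      
                                      
                                      
                                      
                                      
                                      
                                      


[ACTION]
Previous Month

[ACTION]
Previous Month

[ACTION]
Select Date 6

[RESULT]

             January 2029             
Mo Tu We Th Fr Sa Su                  
 1  2  3  4  5 [ 6]  7                
 8  9 10 11 12 13 14                  
15 16 17 18 19 20 21                  
22 23 24 25 26 27 28                  
29 30 31                              
                                      
                                      
                                      
                                      
                                      
                                      
                                      


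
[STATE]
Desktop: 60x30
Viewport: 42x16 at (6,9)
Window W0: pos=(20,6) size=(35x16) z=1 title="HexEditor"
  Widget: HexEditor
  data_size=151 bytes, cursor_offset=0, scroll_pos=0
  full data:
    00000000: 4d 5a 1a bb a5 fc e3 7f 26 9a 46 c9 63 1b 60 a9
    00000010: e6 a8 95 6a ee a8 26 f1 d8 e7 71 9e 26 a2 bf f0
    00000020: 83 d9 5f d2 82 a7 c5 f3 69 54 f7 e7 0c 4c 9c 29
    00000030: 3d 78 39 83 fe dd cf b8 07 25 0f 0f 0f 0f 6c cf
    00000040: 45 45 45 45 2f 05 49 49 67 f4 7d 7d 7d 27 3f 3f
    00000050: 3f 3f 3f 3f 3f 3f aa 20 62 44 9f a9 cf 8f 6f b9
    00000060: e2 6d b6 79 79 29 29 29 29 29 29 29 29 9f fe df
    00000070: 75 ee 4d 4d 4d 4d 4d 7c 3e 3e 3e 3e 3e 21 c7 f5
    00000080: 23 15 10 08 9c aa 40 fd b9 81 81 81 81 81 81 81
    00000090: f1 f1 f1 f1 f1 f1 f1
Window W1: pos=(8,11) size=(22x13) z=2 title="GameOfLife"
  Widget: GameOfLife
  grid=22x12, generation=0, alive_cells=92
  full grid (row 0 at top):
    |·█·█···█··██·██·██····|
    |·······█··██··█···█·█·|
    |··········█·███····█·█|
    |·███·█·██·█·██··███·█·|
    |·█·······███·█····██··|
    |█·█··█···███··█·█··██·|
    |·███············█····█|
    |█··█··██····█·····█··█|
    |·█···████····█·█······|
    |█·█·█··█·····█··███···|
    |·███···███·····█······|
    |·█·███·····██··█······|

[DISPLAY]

              ┃00000000  4D 5a 1a bb a5 fc
              ┃00000010  e6 a8 95 6a ee a8
  ┏━━━━━━━━━━━━━━━━━━━━┓ 83 d9 5f d2 82 a7
  ┃ GameOfLife         ┃ 3d 78 39 83 fe dd
  ┠────────────────────┨ 45 45 45 45 2f 05
  ┃Gen: 0              ┃ 3f 3f 3f 3f 3f 3f
  ┃·········█·███····█·┃ e2 6d b6 79 79 29
  ┃███·█·██·█·██··███·█┃ 75 ee 4d 4d 4d 4d
  ┃█·······███·█····██·┃ 23 15 10 08 9c aa
  ┃·█··█···███··█·█··██┃ f1 f1 f1 f1 f1 f1
  ┃███············█····┃                  
  ┃··█··██····█·····█··┃                  
  ┃█···████····█·█·····┃━━━━━━━━━━━━━━━━━━
  ┃·█·█··█·····█··███··┃                  
  ┗━━━━━━━━━━━━━━━━━━━━┛                  
                                          


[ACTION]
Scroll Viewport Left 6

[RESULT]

                    ┃00000000  4D 5a 1a bb
                    ┃00000010  e6 a8 95 6a
        ┏━━━━━━━━━━━━━━━━━━━━┓ 83 d9 5f d2
        ┃ GameOfLife         ┃ 3d 78 39 83
        ┠────────────────────┨ 45 45 45 45
        ┃Gen: 0              ┃ 3f 3f 3f 3f
        ┃·········█·███····█·┃ e2 6d b6 79
        ┃███·█·██·█·██··███·█┃ 75 ee 4d 4d
        ┃█·······███·█····██·┃ 23 15 10 08
        ┃·█··█···███··█·█··██┃ f1 f1 f1 f1
        ┃███············█····┃            
        ┃··█··██····█·····█··┃            
        ┃█···████····█·█·····┃━━━━━━━━━━━━
        ┃·█·█··█·····█··███··┃            
        ┗━━━━━━━━━━━━━━━━━━━━┛            
                                          


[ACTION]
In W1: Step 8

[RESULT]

                    ┃00000000  4D 5a 1a bb
                    ┃00000010  e6 a8 95 6a
        ┏━━━━━━━━━━━━━━━━━━━━┓ 83 d9 5f d2
        ┃ GameOfLife         ┃ 3d 78 39 83
        ┠────────────────────┨ 45 45 45 45
        ┃Gen: 8              ┃ 3f 3f 3f 3f
        ┃██···········█·····█┃ e2 6d b6 79
        ┃██················█·┃ 75 ee 4d 4d
        ┃······█·········██·█┃ 23 15 10 08
        ┃·······██·······██·█┃ f1 f1 f1 f1
        ┃······█·██··········┃            
        ┃·█·█···██·█·······█·┃            
        ┃··█······█·····█·█··┃━━━━━━━━━━━━
        ┃··██···········███··┃            
        ┗━━━━━━━━━━━━━━━━━━━━┛            
                                          


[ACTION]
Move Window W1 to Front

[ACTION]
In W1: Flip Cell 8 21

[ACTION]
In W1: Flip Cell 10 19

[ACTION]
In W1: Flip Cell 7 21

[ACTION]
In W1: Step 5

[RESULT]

                    ┃00000000  4D 5a 1a bb
                    ┃00000010  e6 a8 95 6a
        ┏━━━━━━━━━━━━━━━━━━━━┓ 83 d9 5f d2
        ┃ GameOfLife         ┃ 3d 78 39 83
        ┠────────────────────┨ 45 45 45 45
        ┃Gen: 13             ┃ 3f 3f 3f 3f
        ┃██···············███┃ e2 6d b6 79
        ┃██·············███·█┃ 75 ee 4d 4d
        ┃···············██···┃ 23 15 10 08
        ┃····················┃ f1 f1 f1 f1
        ┃····················┃            
        ┃····················┃            
        ┃·███················┃━━━━━━━━━━━━
        ┃·█·█············█···┃            
        ┗━━━━━━━━━━━━━━━━━━━━┛            
                                          


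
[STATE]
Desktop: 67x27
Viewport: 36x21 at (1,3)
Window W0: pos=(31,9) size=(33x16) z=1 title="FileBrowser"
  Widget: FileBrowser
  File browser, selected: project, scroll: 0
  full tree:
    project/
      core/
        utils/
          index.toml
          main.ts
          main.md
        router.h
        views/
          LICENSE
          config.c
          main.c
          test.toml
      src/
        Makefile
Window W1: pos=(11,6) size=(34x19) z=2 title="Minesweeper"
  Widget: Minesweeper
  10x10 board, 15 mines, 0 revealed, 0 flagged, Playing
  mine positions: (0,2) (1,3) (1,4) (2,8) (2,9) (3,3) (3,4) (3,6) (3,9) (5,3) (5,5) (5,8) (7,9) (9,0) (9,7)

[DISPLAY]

                                    
                                    
                                    
          ┏━━━━━━━━━━━━━━━━━━━━━━━━━
          ┃ Minesweeper             
          ┠─────────────────────────
          ┃■■■■■■■■■■               
          ┃■■■■■■■■■■               
          ┃■■■■■■■■■■               
          ┃■■■■■■■■■■               
          ┃■■■■■■■■■■               
          ┃■■■■■■■■■■               
          ┃■■■■■■■■■■               
          ┃■■■■■■■■■■               
          ┃■■■■■■■■■■               
          ┃■■■■■■■■■■               
          ┃                         
          ┃                         
          ┃                         
          ┃                         
          ┃                         


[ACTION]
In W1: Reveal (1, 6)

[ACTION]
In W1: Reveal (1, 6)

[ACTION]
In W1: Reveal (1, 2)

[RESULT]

                                    
                                    
                                    
          ┏━━━━━━━━━━━━━━━━━━━━━━━━━
          ┃ Minesweeper             
          ┠─────────────────────────
          ┃■■■■■1                   
          ┃■■2■■1 122               
          ┃■■■■■312■■               
          ┃■■■■■■■■■■               
          ┃■■■■■■■■■■               
          ┃■■■■■■■■■■               
          ┃■■■■■■■■■■               
          ┃■■■■■■■■■■               
          ┃■■■■■■■■■■               
          ┃■■■■■■■■■■               
          ┃                         
          ┃                         
          ┃                         
          ┃                         
          ┃                         


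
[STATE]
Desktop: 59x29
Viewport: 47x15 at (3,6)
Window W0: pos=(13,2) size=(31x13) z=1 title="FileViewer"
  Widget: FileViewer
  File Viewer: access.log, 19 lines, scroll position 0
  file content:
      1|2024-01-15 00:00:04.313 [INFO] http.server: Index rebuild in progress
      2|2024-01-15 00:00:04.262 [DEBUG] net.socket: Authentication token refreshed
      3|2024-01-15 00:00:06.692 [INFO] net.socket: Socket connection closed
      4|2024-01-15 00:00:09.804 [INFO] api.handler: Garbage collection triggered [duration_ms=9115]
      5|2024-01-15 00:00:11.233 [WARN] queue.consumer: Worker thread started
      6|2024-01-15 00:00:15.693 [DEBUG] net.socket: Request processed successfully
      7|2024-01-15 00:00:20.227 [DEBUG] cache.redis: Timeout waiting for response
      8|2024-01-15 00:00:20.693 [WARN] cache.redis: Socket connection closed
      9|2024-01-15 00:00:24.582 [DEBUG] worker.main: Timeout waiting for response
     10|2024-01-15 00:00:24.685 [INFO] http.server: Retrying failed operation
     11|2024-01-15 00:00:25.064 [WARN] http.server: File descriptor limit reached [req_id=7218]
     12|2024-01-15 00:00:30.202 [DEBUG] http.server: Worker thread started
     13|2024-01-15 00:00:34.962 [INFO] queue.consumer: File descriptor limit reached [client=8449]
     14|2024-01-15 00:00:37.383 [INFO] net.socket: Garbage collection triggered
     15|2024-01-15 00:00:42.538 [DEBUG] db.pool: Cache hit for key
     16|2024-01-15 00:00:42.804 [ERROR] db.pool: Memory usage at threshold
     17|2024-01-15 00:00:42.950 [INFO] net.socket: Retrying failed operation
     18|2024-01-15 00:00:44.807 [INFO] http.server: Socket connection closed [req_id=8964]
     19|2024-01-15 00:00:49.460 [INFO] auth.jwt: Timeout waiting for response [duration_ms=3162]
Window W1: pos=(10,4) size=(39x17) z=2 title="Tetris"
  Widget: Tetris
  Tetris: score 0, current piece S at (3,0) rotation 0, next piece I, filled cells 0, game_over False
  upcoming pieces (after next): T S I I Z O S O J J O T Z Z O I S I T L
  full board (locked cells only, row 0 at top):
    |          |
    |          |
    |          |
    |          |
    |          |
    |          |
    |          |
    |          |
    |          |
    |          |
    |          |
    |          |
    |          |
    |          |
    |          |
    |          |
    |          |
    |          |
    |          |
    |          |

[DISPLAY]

       ┠─────────────────────────────────────┨ 
       ┃          │Next:                     ┃ 
       ┃          │████                      ┃ 
       ┃          │                          ┃ 
       ┃          │                          ┃ 
       ┃          │                          ┃ 
       ┃          │                          ┃ 
       ┃          │Score:                    ┃ 
       ┃          │0                         ┃ 
       ┃          │                          ┃ 
       ┃          │                          ┃ 
       ┃          │                          ┃ 
       ┃          │                          ┃ 
       ┃          │                          ┃ 
       ┗━━━━━━━━━━━━━━━━━━━━━━━━━━━━━━━━━━━━━┛ 


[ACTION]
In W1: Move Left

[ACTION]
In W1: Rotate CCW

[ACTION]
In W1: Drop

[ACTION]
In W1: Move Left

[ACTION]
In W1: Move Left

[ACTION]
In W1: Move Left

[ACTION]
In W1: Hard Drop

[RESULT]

       ┠─────────────────────────────────────┨ 
       ┃          │Next:                     ┃ 
       ┃          │ ▒                        ┃ 
       ┃          │▒▒▒                       ┃ 
       ┃          │                          ┃ 
       ┃          │                          ┃ 
       ┃          │                          ┃ 
       ┃          │Score:                    ┃ 
       ┃          │0                         ┃ 
       ┃          │                          ┃ 
       ┃          │                          ┃ 
       ┃░         │                          ┃ 
       ┃░░        │                          ┃ 
       ┃ ░        │                          ┃ 
       ┗━━━━━━━━━━━━━━━━━━━━━━━━━━━━━━━━━━━━━┛ 


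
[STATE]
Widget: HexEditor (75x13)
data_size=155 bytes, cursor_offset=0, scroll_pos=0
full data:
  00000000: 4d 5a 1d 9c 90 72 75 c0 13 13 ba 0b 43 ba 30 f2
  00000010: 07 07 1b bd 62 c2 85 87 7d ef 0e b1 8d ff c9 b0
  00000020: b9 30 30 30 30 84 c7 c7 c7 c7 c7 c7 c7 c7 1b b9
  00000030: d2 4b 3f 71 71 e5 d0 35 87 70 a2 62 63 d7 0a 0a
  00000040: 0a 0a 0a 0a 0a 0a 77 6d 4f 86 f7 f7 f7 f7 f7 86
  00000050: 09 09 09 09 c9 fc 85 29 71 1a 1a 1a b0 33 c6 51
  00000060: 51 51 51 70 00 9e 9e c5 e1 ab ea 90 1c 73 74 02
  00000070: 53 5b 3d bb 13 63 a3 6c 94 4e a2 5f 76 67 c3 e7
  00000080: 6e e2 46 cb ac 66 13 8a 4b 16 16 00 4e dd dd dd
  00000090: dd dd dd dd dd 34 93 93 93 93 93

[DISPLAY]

00000000  4D 5a 1d 9c 90 72 75 c0  13 13 ba 0b 43 ba 30 f2  |MZ...ru.....C.
00000010  07 07 1b bd 62 c2 85 87  7d ef 0e b1 8d ff c9 b0  |....b...}.....
00000020  b9 30 30 30 30 84 c7 c7  c7 c7 c7 c7 c7 c7 1b b9  |.0000.........
00000030  d2 4b 3f 71 71 e5 d0 35  87 70 a2 62 63 d7 0a 0a  |.K?qq..5.p.bc.
00000040  0a 0a 0a 0a 0a 0a 77 6d  4f 86 f7 f7 f7 f7 f7 86  |......wmO.....
00000050  09 09 09 09 c9 fc 85 29  71 1a 1a 1a b0 33 c6 51  |.......)q....3
00000060  51 51 51 70 00 9e 9e c5  e1 ab ea 90 1c 73 74 02  |QQQp.........s
00000070  53 5b 3d bb 13 63 a3 6c  94 4e a2 5f 76 67 c3 e7  |S[=..c.l.N._vg
00000080  6e e2 46 cb ac 66 13 8a  4b 16 16 00 4e dd dd dd  |n.F..f..K...N.
00000090  dd dd dd dd dd 34 93 93  93 93 93                 |.....4.....   
                                                                           
                                                                           
                                                                           


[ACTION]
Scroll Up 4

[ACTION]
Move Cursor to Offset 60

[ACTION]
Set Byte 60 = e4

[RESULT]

00000000  4d 5a 1d 9c 90 72 75 c0  13 13 ba 0b 43 ba 30 f2  |MZ...ru.....C.
00000010  07 07 1b bd 62 c2 85 87  7d ef 0e b1 8d ff c9 b0  |....b...}.....
00000020  b9 30 30 30 30 84 c7 c7  c7 c7 c7 c7 c7 c7 1b b9  |.0000.........
00000030  d2 4b 3f 71 71 e5 d0 35  87 70 a2 62 E4 d7 0a 0a  |.K?qq..5.p.b..
00000040  0a 0a 0a 0a 0a 0a 77 6d  4f 86 f7 f7 f7 f7 f7 86  |......wmO.....
00000050  09 09 09 09 c9 fc 85 29  71 1a 1a 1a b0 33 c6 51  |.......)q....3
00000060  51 51 51 70 00 9e 9e c5  e1 ab ea 90 1c 73 74 02  |QQQp.........s
00000070  53 5b 3d bb 13 63 a3 6c  94 4e a2 5f 76 67 c3 e7  |S[=..c.l.N._vg
00000080  6e e2 46 cb ac 66 13 8a  4b 16 16 00 4e dd dd dd  |n.F..f..K...N.
00000090  dd dd dd dd dd 34 93 93  93 93 93                 |.....4.....   
                                                                           
                                                                           
                                                                           


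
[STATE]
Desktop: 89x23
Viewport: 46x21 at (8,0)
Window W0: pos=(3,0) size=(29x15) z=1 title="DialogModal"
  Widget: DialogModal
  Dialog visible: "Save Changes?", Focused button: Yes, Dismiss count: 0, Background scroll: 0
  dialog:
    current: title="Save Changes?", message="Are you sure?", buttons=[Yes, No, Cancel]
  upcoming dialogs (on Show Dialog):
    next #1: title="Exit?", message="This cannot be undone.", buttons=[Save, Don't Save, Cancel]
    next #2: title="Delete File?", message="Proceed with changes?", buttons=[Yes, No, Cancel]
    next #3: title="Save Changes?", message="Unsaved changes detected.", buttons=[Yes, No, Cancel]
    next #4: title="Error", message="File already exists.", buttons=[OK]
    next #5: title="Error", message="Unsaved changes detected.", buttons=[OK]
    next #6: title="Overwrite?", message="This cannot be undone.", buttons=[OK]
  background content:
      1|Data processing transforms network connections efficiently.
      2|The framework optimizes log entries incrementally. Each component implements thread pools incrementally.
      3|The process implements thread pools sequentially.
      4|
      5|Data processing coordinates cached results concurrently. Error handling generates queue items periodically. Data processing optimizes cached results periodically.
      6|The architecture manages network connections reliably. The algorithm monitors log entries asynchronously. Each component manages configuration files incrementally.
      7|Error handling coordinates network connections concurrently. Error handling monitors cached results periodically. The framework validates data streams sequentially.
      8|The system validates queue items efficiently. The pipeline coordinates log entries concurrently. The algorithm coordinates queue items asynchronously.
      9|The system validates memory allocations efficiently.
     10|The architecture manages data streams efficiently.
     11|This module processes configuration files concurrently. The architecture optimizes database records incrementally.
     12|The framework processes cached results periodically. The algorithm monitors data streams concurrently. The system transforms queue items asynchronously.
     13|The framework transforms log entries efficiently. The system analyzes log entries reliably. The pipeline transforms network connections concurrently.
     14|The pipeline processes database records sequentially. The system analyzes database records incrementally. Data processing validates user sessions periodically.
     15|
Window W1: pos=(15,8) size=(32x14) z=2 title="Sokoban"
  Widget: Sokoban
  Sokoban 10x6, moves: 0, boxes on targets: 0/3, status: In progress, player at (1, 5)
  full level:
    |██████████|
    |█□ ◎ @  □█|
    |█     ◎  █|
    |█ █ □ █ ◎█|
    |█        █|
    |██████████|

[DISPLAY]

━━━━━━━━━━━━━━━━━━━━━━━┓                      
logModal               ┃                      
───────────────────────┨                      
 processing transforms ┃                      
framework optimizes log┃                      
process implements thre┃                      
────────────────────┐  ┃                      
   Save Changes?    │es┃                      
   Are ┏━━━━━━━━━━━━━━━━━━━━━━━━━━━━━━┓       
[Yes]  ┃ Sokoban                      ┃       
───────┠──────────────────────────────┨       
system ┃██████████                    ┃       
archite┃█□ ◎ @  □█                    ┃       
 module┃█     ◎  █                    ┃       
━━━━━━━┃█ █ □ █ ◎█                    ┃       
       ┃█        █                    ┃       
       ┃██████████                    ┃       
       ┃Moves: 0  0/3                 ┃       
       ┃                              ┃       
       ┃                              ┃       
       ┃                              ┃       


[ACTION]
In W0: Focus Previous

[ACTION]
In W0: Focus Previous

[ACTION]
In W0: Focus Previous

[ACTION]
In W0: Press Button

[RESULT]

━━━━━━━━━━━━━━━━━━━━━━━┓                      
logModal               ┃                      
───────────────────────┨                      
 processing transforms ┃                      
framework optimizes log┃                      
process implements thre┃                      
                       ┃                      
 processing coordinates┃                      
archite┏━━━━━━━━━━━━━━━━━━━━━━━━━━━━━━┓       
r handl┃ Sokoban                      ┃       
system ┠──────────────────────────────┨       
system ┃██████████                    ┃       
archite┃█□ ◎ @  □█                    ┃       
 module┃█     ◎  █                    ┃       
━━━━━━━┃█ █ □ █ ◎█                    ┃       
       ┃█        █                    ┃       
       ┃██████████                    ┃       
       ┃Moves: 0  0/3                 ┃       
       ┃                              ┃       
       ┃                              ┃       
       ┃                              ┃       
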